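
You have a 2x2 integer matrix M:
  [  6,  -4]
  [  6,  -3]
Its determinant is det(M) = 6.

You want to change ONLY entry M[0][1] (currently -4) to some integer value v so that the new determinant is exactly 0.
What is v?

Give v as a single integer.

Answer: -3

Derivation:
det is linear in entry M[0][1]: det = old_det + (v - -4) * C_01
Cofactor C_01 = -6
Want det = 0: 6 + (v - -4) * -6 = 0
  (v - -4) = -6 / -6 = 1
  v = -4 + (1) = -3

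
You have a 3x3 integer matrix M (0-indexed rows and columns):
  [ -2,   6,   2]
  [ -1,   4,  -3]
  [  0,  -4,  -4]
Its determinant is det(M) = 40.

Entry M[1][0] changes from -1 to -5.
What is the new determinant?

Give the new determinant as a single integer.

Answer: -24

Derivation:
det is linear in row 1: changing M[1][0] by delta changes det by delta * cofactor(1,0).
Cofactor C_10 = (-1)^(1+0) * minor(1,0) = 16
Entry delta = -5 - -1 = -4
Det delta = -4 * 16 = -64
New det = 40 + -64 = -24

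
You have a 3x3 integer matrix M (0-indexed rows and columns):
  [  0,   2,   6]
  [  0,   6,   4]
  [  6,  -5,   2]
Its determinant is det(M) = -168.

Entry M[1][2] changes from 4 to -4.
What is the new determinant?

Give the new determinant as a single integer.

det is linear in row 1: changing M[1][2] by delta changes det by delta * cofactor(1,2).
Cofactor C_12 = (-1)^(1+2) * minor(1,2) = 12
Entry delta = -4 - 4 = -8
Det delta = -8 * 12 = -96
New det = -168 + -96 = -264

Answer: -264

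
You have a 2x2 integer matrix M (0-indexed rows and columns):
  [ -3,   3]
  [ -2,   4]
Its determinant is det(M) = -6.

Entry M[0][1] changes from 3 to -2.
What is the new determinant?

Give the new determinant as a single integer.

Answer: -16

Derivation:
det is linear in row 0: changing M[0][1] by delta changes det by delta * cofactor(0,1).
Cofactor C_01 = (-1)^(0+1) * minor(0,1) = 2
Entry delta = -2 - 3 = -5
Det delta = -5 * 2 = -10
New det = -6 + -10 = -16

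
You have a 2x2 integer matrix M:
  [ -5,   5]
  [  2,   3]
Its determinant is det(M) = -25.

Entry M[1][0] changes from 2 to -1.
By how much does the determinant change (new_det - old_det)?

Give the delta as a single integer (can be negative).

Answer: 15

Derivation:
Cofactor C_10 = -5
Entry delta = -1 - 2 = -3
Det delta = entry_delta * cofactor = -3 * -5 = 15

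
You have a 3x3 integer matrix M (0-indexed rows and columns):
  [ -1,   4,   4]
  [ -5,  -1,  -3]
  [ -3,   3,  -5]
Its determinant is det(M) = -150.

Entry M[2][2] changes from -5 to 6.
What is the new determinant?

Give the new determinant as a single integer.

Answer: 81

Derivation:
det is linear in row 2: changing M[2][2] by delta changes det by delta * cofactor(2,2).
Cofactor C_22 = (-1)^(2+2) * minor(2,2) = 21
Entry delta = 6 - -5 = 11
Det delta = 11 * 21 = 231
New det = -150 + 231 = 81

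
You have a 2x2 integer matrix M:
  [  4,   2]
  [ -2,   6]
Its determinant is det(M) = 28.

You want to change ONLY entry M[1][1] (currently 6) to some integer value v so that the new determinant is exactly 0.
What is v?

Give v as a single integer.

Answer: -1

Derivation:
det is linear in entry M[1][1]: det = old_det + (v - 6) * C_11
Cofactor C_11 = 4
Want det = 0: 28 + (v - 6) * 4 = 0
  (v - 6) = -28 / 4 = -7
  v = 6 + (-7) = -1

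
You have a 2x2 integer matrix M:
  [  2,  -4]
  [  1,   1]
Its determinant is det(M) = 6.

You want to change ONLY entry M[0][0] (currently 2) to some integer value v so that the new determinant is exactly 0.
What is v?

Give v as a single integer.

det is linear in entry M[0][0]: det = old_det + (v - 2) * C_00
Cofactor C_00 = 1
Want det = 0: 6 + (v - 2) * 1 = 0
  (v - 2) = -6 / 1 = -6
  v = 2 + (-6) = -4

Answer: -4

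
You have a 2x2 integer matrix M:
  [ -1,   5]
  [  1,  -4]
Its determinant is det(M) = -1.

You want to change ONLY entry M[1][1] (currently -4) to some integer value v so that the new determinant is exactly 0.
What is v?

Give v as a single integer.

Answer: -5

Derivation:
det is linear in entry M[1][1]: det = old_det + (v - -4) * C_11
Cofactor C_11 = -1
Want det = 0: -1 + (v - -4) * -1 = 0
  (v - -4) = 1 / -1 = -1
  v = -4 + (-1) = -5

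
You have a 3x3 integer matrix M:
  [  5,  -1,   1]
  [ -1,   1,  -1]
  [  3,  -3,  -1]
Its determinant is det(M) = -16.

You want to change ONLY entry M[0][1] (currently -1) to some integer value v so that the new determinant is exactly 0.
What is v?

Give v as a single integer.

Answer: -5

Derivation:
det is linear in entry M[0][1]: det = old_det + (v - -1) * C_01
Cofactor C_01 = -4
Want det = 0: -16 + (v - -1) * -4 = 0
  (v - -1) = 16 / -4 = -4
  v = -1 + (-4) = -5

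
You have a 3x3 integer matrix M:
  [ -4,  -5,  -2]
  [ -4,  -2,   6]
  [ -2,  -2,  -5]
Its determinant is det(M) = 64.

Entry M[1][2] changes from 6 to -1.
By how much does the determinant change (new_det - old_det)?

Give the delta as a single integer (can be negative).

Cofactor C_12 = 2
Entry delta = -1 - 6 = -7
Det delta = entry_delta * cofactor = -7 * 2 = -14

Answer: -14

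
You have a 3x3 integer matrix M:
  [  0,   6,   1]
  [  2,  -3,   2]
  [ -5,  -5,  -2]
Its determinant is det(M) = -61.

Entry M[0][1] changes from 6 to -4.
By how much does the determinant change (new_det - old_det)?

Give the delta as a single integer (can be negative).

Cofactor C_01 = -6
Entry delta = -4 - 6 = -10
Det delta = entry_delta * cofactor = -10 * -6 = 60

Answer: 60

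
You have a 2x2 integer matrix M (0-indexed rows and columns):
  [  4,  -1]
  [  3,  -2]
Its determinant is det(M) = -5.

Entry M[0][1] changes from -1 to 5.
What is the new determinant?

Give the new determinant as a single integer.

Answer: -23

Derivation:
det is linear in row 0: changing M[0][1] by delta changes det by delta * cofactor(0,1).
Cofactor C_01 = (-1)^(0+1) * minor(0,1) = -3
Entry delta = 5 - -1 = 6
Det delta = 6 * -3 = -18
New det = -5 + -18 = -23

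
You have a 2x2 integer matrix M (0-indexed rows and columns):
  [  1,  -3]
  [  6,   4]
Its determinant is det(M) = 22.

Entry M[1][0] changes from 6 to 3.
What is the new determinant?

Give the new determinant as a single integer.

det is linear in row 1: changing M[1][0] by delta changes det by delta * cofactor(1,0).
Cofactor C_10 = (-1)^(1+0) * minor(1,0) = 3
Entry delta = 3 - 6 = -3
Det delta = -3 * 3 = -9
New det = 22 + -9 = 13

Answer: 13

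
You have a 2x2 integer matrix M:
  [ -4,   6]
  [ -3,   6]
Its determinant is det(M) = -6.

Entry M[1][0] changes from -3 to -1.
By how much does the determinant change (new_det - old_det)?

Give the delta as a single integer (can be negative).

Cofactor C_10 = -6
Entry delta = -1 - -3 = 2
Det delta = entry_delta * cofactor = 2 * -6 = -12

Answer: -12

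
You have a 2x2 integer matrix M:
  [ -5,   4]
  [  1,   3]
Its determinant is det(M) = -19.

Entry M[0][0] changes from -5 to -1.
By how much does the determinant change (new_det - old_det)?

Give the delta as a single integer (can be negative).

Cofactor C_00 = 3
Entry delta = -1 - -5 = 4
Det delta = entry_delta * cofactor = 4 * 3 = 12

Answer: 12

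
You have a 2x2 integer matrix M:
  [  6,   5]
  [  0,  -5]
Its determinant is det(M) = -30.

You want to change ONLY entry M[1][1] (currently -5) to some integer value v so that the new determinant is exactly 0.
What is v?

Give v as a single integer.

Answer: 0

Derivation:
det is linear in entry M[1][1]: det = old_det + (v - -5) * C_11
Cofactor C_11 = 6
Want det = 0: -30 + (v - -5) * 6 = 0
  (v - -5) = 30 / 6 = 5
  v = -5 + (5) = 0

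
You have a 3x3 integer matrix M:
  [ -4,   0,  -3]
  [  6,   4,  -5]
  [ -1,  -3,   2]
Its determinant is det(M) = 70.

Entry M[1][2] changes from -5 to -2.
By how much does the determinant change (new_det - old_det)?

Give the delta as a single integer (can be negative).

Cofactor C_12 = -12
Entry delta = -2 - -5 = 3
Det delta = entry_delta * cofactor = 3 * -12 = -36

Answer: -36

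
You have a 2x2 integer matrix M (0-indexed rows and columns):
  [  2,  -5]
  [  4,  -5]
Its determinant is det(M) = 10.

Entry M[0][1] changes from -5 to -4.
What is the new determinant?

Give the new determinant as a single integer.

Answer: 6

Derivation:
det is linear in row 0: changing M[0][1] by delta changes det by delta * cofactor(0,1).
Cofactor C_01 = (-1)^(0+1) * minor(0,1) = -4
Entry delta = -4 - -5 = 1
Det delta = 1 * -4 = -4
New det = 10 + -4 = 6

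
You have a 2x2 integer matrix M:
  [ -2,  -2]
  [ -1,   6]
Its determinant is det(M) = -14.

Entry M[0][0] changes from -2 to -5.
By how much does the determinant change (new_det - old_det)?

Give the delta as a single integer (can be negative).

Cofactor C_00 = 6
Entry delta = -5 - -2 = -3
Det delta = entry_delta * cofactor = -3 * 6 = -18

Answer: -18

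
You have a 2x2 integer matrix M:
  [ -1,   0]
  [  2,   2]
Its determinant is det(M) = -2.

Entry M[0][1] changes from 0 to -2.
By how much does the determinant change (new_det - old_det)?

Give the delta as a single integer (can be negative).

Cofactor C_01 = -2
Entry delta = -2 - 0 = -2
Det delta = entry_delta * cofactor = -2 * -2 = 4

Answer: 4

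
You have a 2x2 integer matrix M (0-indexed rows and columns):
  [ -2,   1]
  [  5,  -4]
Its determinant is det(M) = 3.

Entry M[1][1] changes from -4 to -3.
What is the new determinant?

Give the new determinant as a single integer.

det is linear in row 1: changing M[1][1] by delta changes det by delta * cofactor(1,1).
Cofactor C_11 = (-1)^(1+1) * minor(1,1) = -2
Entry delta = -3 - -4 = 1
Det delta = 1 * -2 = -2
New det = 3 + -2 = 1

Answer: 1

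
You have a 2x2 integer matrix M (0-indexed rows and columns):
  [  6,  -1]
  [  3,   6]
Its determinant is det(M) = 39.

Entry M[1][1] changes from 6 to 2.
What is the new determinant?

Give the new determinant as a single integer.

Answer: 15

Derivation:
det is linear in row 1: changing M[1][1] by delta changes det by delta * cofactor(1,1).
Cofactor C_11 = (-1)^(1+1) * minor(1,1) = 6
Entry delta = 2 - 6 = -4
Det delta = -4 * 6 = -24
New det = 39 + -24 = 15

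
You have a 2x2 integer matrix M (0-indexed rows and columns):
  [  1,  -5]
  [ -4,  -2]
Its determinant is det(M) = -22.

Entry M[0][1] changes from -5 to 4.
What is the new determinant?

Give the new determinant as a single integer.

Answer: 14

Derivation:
det is linear in row 0: changing M[0][1] by delta changes det by delta * cofactor(0,1).
Cofactor C_01 = (-1)^(0+1) * minor(0,1) = 4
Entry delta = 4 - -5 = 9
Det delta = 9 * 4 = 36
New det = -22 + 36 = 14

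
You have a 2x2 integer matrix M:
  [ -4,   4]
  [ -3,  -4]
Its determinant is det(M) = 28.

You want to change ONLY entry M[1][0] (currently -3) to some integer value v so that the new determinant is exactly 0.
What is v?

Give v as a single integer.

Answer: 4

Derivation:
det is linear in entry M[1][0]: det = old_det + (v - -3) * C_10
Cofactor C_10 = -4
Want det = 0: 28 + (v - -3) * -4 = 0
  (v - -3) = -28 / -4 = 7
  v = -3 + (7) = 4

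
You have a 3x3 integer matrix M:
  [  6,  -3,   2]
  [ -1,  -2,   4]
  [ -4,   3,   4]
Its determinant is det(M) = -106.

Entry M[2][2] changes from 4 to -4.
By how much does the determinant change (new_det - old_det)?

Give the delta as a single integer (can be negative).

Answer: 120

Derivation:
Cofactor C_22 = -15
Entry delta = -4 - 4 = -8
Det delta = entry_delta * cofactor = -8 * -15 = 120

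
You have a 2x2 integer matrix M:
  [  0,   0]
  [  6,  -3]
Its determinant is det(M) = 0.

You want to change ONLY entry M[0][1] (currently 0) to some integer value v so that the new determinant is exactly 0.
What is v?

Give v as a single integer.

det is linear in entry M[0][1]: det = old_det + (v - 0) * C_01
Cofactor C_01 = -6
Want det = 0: 0 + (v - 0) * -6 = 0
  (v - 0) = 0 / -6 = 0
  v = 0 + (0) = 0

Answer: 0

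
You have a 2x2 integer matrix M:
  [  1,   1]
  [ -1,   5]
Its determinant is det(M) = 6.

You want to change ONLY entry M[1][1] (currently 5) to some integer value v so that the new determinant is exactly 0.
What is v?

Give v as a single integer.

Answer: -1

Derivation:
det is linear in entry M[1][1]: det = old_det + (v - 5) * C_11
Cofactor C_11 = 1
Want det = 0: 6 + (v - 5) * 1 = 0
  (v - 5) = -6 / 1 = -6
  v = 5 + (-6) = -1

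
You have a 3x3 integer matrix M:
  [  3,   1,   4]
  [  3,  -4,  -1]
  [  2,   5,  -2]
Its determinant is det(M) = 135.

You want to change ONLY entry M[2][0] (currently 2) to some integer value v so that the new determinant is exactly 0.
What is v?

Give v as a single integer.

Answer: -7

Derivation:
det is linear in entry M[2][0]: det = old_det + (v - 2) * C_20
Cofactor C_20 = 15
Want det = 0: 135 + (v - 2) * 15 = 0
  (v - 2) = -135 / 15 = -9
  v = 2 + (-9) = -7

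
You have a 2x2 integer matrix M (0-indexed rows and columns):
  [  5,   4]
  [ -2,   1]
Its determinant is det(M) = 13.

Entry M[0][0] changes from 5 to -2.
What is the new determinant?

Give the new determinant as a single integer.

det is linear in row 0: changing M[0][0] by delta changes det by delta * cofactor(0,0).
Cofactor C_00 = (-1)^(0+0) * minor(0,0) = 1
Entry delta = -2 - 5 = -7
Det delta = -7 * 1 = -7
New det = 13 + -7 = 6

Answer: 6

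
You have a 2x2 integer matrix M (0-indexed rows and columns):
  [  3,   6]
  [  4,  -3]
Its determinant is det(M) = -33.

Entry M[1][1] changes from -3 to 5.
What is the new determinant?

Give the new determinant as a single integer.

det is linear in row 1: changing M[1][1] by delta changes det by delta * cofactor(1,1).
Cofactor C_11 = (-1)^(1+1) * minor(1,1) = 3
Entry delta = 5 - -3 = 8
Det delta = 8 * 3 = 24
New det = -33 + 24 = -9

Answer: -9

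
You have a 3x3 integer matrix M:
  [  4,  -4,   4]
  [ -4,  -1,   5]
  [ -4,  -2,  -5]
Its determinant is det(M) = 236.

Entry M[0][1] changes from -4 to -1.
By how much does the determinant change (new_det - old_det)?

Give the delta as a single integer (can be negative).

Answer: -120

Derivation:
Cofactor C_01 = -40
Entry delta = -1 - -4 = 3
Det delta = entry_delta * cofactor = 3 * -40 = -120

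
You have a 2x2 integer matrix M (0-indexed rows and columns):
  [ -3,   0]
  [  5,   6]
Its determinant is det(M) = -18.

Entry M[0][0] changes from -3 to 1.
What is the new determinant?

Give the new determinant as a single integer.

det is linear in row 0: changing M[0][0] by delta changes det by delta * cofactor(0,0).
Cofactor C_00 = (-1)^(0+0) * minor(0,0) = 6
Entry delta = 1 - -3 = 4
Det delta = 4 * 6 = 24
New det = -18 + 24 = 6

Answer: 6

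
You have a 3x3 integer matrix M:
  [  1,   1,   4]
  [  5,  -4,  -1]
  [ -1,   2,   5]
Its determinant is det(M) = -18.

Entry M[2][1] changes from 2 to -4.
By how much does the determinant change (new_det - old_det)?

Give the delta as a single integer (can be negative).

Answer: -126

Derivation:
Cofactor C_21 = 21
Entry delta = -4 - 2 = -6
Det delta = entry_delta * cofactor = -6 * 21 = -126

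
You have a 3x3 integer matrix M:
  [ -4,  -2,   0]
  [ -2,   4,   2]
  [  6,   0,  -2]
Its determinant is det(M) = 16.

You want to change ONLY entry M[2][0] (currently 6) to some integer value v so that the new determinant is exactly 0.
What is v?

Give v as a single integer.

det is linear in entry M[2][0]: det = old_det + (v - 6) * C_20
Cofactor C_20 = -4
Want det = 0: 16 + (v - 6) * -4 = 0
  (v - 6) = -16 / -4 = 4
  v = 6 + (4) = 10

Answer: 10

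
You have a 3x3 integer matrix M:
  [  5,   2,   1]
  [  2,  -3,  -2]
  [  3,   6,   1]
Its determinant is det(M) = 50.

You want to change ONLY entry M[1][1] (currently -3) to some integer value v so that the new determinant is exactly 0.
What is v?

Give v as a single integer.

Answer: -28

Derivation:
det is linear in entry M[1][1]: det = old_det + (v - -3) * C_11
Cofactor C_11 = 2
Want det = 0: 50 + (v - -3) * 2 = 0
  (v - -3) = -50 / 2 = -25
  v = -3 + (-25) = -28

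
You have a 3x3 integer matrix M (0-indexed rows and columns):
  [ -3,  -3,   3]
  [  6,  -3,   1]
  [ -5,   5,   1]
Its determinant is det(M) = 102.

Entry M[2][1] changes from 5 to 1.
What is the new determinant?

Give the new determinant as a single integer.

det is linear in row 2: changing M[2][1] by delta changes det by delta * cofactor(2,1).
Cofactor C_21 = (-1)^(2+1) * minor(2,1) = 21
Entry delta = 1 - 5 = -4
Det delta = -4 * 21 = -84
New det = 102 + -84 = 18

Answer: 18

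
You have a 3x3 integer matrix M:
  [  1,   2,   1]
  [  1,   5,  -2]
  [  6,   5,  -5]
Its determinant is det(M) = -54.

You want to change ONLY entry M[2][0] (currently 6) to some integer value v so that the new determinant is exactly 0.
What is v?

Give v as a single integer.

det is linear in entry M[2][0]: det = old_det + (v - 6) * C_20
Cofactor C_20 = -9
Want det = 0: -54 + (v - 6) * -9 = 0
  (v - 6) = 54 / -9 = -6
  v = 6 + (-6) = 0

Answer: 0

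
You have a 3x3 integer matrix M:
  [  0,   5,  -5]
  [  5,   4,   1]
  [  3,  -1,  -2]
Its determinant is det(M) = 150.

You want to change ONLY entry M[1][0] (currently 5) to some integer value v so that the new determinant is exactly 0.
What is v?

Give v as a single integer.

det is linear in entry M[1][0]: det = old_det + (v - 5) * C_10
Cofactor C_10 = 15
Want det = 0: 150 + (v - 5) * 15 = 0
  (v - 5) = -150 / 15 = -10
  v = 5 + (-10) = -5

Answer: -5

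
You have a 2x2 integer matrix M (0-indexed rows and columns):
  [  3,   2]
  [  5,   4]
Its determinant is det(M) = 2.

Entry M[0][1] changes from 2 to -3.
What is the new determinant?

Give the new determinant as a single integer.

Answer: 27

Derivation:
det is linear in row 0: changing M[0][1] by delta changes det by delta * cofactor(0,1).
Cofactor C_01 = (-1)^(0+1) * minor(0,1) = -5
Entry delta = -3 - 2 = -5
Det delta = -5 * -5 = 25
New det = 2 + 25 = 27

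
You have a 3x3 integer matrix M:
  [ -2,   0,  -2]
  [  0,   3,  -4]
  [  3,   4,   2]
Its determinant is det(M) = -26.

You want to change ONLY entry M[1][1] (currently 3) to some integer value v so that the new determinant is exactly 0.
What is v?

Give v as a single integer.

det is linear in entry M[1][1]: det = old_det + (v - 3) * C_11
Cofactor C_11 = 2
Want det = 0: -26 + (v - 3) * 2 = 0
  (v - 3) = 26 / 2 = 13
  v = 3 + (13) = 16

Answer: 16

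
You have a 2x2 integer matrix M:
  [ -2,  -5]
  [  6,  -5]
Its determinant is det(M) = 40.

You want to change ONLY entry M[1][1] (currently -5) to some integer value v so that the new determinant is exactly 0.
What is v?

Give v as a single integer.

det is linear in entry M[1][1]: det = old_det + (v - -5) * C_11
Cofactor C_11 = -2
Want det = 0: 40 + (v - -5) * -2 = 0
  (v - -5) = -40 / -2 = 20
  v = -5 + (20) = 15

Answer: 15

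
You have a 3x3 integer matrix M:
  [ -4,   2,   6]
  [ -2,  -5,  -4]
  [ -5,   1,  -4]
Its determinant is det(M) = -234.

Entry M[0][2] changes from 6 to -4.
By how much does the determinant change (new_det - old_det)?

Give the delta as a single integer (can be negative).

Cofactor C_02 = -27
Entry delta = -4 - 6 = -10
Det delta = entry_delta * cofactor = -10 * -27 = 270

Answer: 270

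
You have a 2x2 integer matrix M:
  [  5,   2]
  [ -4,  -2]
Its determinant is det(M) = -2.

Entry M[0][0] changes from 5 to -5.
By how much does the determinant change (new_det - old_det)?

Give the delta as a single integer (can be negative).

Cofactor C_00 = -2
Entry delta = -5 - 5 = -10
Det delta = entry_delta * cofactor = -10 * -2 = 20

Answer: 20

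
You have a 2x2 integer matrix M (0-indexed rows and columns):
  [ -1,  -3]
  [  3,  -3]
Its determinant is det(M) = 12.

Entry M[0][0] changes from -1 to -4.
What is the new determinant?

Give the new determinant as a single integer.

Answer: 21

Derivation:
det is linear in row 0: changing M[0][0] by delta changes det by delta * cofactor(0,0).
Cofactor C_00 = (-1)^(0+0) * minor(0,0) = -3
Entry delta = -4 - -1 = -3
Det delta = -3 * -3 = 9
New det = 12 + 9 = 21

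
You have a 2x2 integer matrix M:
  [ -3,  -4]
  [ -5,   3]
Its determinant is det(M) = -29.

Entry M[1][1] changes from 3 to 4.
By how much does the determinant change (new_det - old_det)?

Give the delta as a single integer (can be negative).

Cofactor C_11 = -3
Entry delta = 4 - 3 = 1
Det delta = entry_delta * cofactor = 1 * -3 = -3

Answer: -3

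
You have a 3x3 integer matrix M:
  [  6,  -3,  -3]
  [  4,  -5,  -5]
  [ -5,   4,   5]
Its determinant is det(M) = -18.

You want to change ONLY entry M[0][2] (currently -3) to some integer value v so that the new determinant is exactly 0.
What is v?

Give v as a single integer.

det is linear in entry M[0][2]: det = old_det + (v - -3) * C_02
Cofactor C_02 = -9
Want det = 0: -18 + (v - -3) * -9 = 0
  (v - -3) = 18 / -9 = -2
  v = -3 + (-2) = -5

Answer: -5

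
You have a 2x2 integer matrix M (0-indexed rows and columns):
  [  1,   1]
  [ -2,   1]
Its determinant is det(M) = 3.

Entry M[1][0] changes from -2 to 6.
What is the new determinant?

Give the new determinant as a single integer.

det is linear in row 1: changing M[1][0] by delta changes det by delta * cofactor(1,0).
Cofactor C_10 = (-1)^(1+0) * minor(1,0) = -1
Entry delta = 6 - -2 = 8
Det delta = 8 * -1 = -8
New det = 3 + -8 = -5

Answer: -5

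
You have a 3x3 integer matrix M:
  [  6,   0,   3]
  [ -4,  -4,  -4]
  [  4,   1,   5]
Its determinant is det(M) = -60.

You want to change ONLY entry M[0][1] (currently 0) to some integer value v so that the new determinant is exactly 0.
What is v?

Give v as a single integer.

Answer: 15

Derivation:
det is linear in entry M[0][1]: det = old_det + (v - 0) * C_01
Cofactor C_01 = 4
Want det = 0: -60 + (v - 0) * 4 = 0
  (v - 0) = 60 / 4 = 15
  v = 0 + (15) = 15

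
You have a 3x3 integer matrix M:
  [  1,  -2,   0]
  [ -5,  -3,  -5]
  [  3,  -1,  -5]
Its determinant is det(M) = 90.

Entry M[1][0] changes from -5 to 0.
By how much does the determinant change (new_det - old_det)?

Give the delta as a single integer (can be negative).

Cofactor C_10 = -10
Entry delta = 0 - -5 = 5
Det delta = entry_delta * cofactor = 5 * -10 = -50

Answer: -50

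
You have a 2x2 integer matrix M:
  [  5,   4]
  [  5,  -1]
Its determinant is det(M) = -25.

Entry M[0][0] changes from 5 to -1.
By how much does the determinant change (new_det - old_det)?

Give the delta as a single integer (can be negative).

Answer: 6

Derivation:
Cofactor C_00 = -1
Entry delta = -1 - 5 = -6
Det delta = entry_delta * cofactor = -6 * -1 = 6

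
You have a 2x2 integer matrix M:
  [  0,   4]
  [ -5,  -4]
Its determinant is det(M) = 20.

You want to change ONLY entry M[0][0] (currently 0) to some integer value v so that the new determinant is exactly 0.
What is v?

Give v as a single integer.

det is linear in entry M[0][0]: det = old_det + (v - 0) * C_00
Cofactor C_00 = -4
Want det = 0: 20 + (v - 0) * -4 = 0
  (v - 0) = -20 / -4 = 5
  v = 0 + (5) = 5

Answer: 5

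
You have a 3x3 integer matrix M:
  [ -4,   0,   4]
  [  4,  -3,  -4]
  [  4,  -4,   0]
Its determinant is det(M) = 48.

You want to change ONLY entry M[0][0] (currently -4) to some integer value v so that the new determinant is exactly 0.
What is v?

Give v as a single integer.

Answer: -1

Derivation:
det is linear in entry M[0][0]: det = old_det + (v - -4) * C_00
Cofactor C_00 = -16
Want det = 0: 48 + (v - -4) * -16 = 0
  (v - -4) = -48 / -16 = 3
  v = -4 + (3) = -1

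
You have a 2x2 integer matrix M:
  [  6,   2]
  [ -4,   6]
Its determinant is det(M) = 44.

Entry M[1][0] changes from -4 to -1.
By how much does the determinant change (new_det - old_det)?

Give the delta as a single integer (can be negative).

Cofactor C_10 = -2
Entry delta = -1 - -4 = 3
Det delta = entry_delta * cofactor = 3 * -2 = -6

Answer: -6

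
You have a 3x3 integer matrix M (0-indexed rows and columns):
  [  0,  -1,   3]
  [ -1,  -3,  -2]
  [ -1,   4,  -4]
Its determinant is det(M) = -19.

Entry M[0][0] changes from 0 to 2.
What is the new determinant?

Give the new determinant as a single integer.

Answer: 21

Derivation:
det is linear in row 0: changing M[0][0] by delta changes det by delta * cofactor(0,0).
Cofactor C_00 = (-1)^(0+0) * minor(0,0) = 20
Entry delta = 2 - 0 = 2
Det delta = 2 * 20 = 40
New det = -19 + 40 = 21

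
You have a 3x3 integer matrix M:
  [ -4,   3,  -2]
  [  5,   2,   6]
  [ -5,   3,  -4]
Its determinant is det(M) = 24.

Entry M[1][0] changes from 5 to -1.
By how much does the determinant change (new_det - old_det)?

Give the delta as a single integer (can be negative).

Answer: -36

Derivation:
Cofactor C_10 = 6
Entry delta = -1 - 5 = -6
Det delta = entry_delta * cofactor = -6 * 6 = -36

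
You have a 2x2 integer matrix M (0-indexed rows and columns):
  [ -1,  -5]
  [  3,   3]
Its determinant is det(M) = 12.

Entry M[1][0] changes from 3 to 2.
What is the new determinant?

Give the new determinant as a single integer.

Answer: 7

Derivation:
det is linear in row 1: changing M[1][0] by delta changes det by delta * cofactor(1,0).
Cofactor C_10 = (-1)^(1+0) * minor(1,0) = 5
Entry delta = 2 - 3 = -1
Det delta = -1 * 5 = -5
New det = 12 + -5 = 7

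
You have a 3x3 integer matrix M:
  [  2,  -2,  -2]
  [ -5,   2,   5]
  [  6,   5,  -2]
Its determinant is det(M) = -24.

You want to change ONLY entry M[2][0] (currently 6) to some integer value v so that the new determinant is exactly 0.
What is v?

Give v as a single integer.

det is linear in entry M[2][0]: det = old_det + (v - 6) * C_20
Cofactor C_20 = -6
Want det = 0: -24 + (v - 6) * -6 = 0
  (v - 6) = 24 / -6 = -4
  v = 6 + (-4) = 2

Answer: 2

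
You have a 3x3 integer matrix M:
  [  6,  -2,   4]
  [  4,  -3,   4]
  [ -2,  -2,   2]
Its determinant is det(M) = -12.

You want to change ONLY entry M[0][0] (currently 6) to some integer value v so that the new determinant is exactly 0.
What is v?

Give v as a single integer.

det is linear in entry M[0][0]: det = old_det + (v - 6) * C_00
Cofactor C_00 = 2
Want det = 0: -12 + (v - 6) * 2 = 0
  (v - 6) = 12 / 2 = 6
  v = 6 + (6) = 12

Answer: 12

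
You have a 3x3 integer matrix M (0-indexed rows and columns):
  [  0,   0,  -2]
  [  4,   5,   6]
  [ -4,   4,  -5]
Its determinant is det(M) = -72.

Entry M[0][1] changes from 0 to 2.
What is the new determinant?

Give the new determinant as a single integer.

Answer: -80

Derivation:
det is linear in row 0: changing M[0][1] by delta changes det by delta * cofactor(0,1).
Cofactor C_01 = (-1)^(0+1) * minor(0,1) = -4
Entry delta = 2 - 0 = 2
Det delta = 2 * -4 = -8
New det = -72 + -8 = -80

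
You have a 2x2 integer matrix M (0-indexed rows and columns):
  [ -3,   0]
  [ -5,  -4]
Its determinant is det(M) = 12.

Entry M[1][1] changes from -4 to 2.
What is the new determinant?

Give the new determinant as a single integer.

Answer: -6

Derivation:
det is linear in row 1: changing M[1][1] by delta changes det by delta * cofactor(1,1).
Cofactor C_11 = (-1)^(1+1) * minor(1,1) = -3
Entry delta = 2 - -4 = 6
Det delta = 6 * -3 = -18
New det = 12 + -18 = -6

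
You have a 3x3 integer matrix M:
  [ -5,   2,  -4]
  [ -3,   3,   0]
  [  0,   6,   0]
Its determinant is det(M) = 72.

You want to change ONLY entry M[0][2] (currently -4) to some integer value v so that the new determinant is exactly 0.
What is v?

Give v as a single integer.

det is linear in entry M[0][2]: det = old_det + (v - -4) * C_02
Cofactor C_02 = -18
Want det = 0: 72 + (v - -4) * -18 = 0
  (v - -4) = -72 / -18 = 4
  v = -4 + (4) = 0

Answer: 0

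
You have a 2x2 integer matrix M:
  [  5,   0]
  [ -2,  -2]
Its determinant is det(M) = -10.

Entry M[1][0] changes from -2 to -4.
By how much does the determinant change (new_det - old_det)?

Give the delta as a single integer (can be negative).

Answer: 0

Derivation:
Cofactor C_10 = 0
Entry delta = -4 - -2 = -2
Det delta = entry_delta * cofactor = -2 * 0 = 0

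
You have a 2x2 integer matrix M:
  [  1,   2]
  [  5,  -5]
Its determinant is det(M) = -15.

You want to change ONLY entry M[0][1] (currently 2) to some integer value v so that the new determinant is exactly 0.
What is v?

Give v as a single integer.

Answer: -1

Derivation:
det is linear in entry M[0][1]: det = old_det + (v - 2) * C_01
Cofactor C_01 = -5
Want det = 0: -15 + (v - 2) * -5 = 0
  (v - 2) = 15 / -5 = -3
  v = 2 + (-3) = -1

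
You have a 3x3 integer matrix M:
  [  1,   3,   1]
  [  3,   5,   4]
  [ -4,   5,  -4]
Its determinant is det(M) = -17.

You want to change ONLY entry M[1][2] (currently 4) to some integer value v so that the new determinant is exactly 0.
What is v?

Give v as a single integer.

Answer: 3

Derivation:
det is linear in entry M[1][2]: det = old_det + (v - 4) * C_12
Cofactor C_12 = -17
Want det = 0: -17 + (v - 4) * -17 = 0
  (v - 4) = 17 / -17 = -1
  v = 4 + (-1) = 3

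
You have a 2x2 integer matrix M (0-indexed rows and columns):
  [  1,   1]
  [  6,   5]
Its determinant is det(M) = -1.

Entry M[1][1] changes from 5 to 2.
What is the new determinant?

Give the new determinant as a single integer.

Answer: -4

Derivation:
det is linear in row 1: changing M[1][1] by delta changes det by delta * cofactor(1,1).
Cofactor C_11 = (-1)^(1+1) * minor(1,1) = 1
Entry delta = 2 - 5 = -3
Det delta = -3 * 1 = -3
New det = -1 + -3 = -4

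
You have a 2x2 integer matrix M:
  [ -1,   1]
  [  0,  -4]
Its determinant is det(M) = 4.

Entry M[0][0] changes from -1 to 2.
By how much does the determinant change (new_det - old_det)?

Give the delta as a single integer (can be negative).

Cofactor C_00 = -4
Entry delta = 2 - -1 = 3
Det delta = entry_delta * cofactor = 3 * -4 = -12

Answer: -12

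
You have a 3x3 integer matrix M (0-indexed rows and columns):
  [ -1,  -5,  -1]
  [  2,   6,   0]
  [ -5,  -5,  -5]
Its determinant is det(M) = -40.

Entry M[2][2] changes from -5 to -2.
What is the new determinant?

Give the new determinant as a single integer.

det is linear in row 2: changing M[2][2] by delta changes det by delta * cofactor(2,2).
Cofactor C_22 = (-1)^(2+2) * minor(2,2) = 4
Entry delta = -2 - -5 = 3
Det delta = 3 * 4 = 12
New det = -40 + 12 = -28

Answer: -28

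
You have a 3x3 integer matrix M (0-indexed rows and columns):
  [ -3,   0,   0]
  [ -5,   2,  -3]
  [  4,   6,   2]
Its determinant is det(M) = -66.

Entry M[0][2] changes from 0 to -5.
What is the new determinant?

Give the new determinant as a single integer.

det is linear in row 0: changing M[0][2] by delta changes det by delta * cofactor(0,2).
Cofactor C_02 = (-1)^(0+2) * minor(0,2) = -38
Entry delta = -5 - 0 = -5
Det delta = -5 * -38 = 190
New det = -66 + 190 = 124

Answer: 124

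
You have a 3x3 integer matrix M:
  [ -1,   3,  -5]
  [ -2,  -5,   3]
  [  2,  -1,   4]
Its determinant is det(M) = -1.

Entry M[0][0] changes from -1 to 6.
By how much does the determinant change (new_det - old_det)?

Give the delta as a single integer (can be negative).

Cofactor C_00 = -17
Entry delta = 6 - -1 = 7
Det delta = entry_delta * cofactor = 7 * -17 = -119

Answer: -119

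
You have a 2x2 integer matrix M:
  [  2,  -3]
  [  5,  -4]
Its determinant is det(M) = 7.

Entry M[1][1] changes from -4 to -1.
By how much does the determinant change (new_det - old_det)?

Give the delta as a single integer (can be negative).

Answer: 6

Derivation:
Cofactor C_11 = 2
Entry delta = -1 - -4 = 3
Det delta = entry_delta * cofactor = 3 * 2 = 6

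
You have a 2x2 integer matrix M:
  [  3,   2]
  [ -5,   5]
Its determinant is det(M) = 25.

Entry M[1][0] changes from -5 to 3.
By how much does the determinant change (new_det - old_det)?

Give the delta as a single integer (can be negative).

Cofactor C_10 = -2
Entry delta = 3 - -5 = 8
Det delta = entry_delta * cofactor = 8 * -2 = -16

Answer: -16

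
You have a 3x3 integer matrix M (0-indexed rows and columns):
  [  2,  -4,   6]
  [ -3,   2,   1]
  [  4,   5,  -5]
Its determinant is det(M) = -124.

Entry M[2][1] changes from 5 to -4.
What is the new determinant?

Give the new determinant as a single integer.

det is linear in row 2: changing M[2][1] by delta changes det by delta * cofactor(2,1).
Cofactor C_21 = (-1)^(2+1) * minor(2,1) = -20
Entry delta = -4 - 5 = -9
Det delta = -9 * -20 = 180
New det = -124 + 180 = 56

Answer: 56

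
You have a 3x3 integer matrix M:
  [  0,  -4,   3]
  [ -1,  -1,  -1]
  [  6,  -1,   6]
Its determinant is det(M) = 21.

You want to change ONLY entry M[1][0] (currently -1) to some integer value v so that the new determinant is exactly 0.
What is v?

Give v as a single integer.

det is linear in entry M[1][0]: det = old_det + (v - -1) * C_10
Cofactor C_10 = 21
Want det = 0: 21 + (v - -1) * 21 = 0
  (v - -1) = -21 / 21 = -1
  v = -1 + (-1) = -2

Answer: -2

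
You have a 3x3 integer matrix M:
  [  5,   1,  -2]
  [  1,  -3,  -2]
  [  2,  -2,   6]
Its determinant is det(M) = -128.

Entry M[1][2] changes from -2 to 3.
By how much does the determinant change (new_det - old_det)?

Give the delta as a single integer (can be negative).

Answer: 60

Derivation:
Cofactor C_12 = 12
Entry delta = 3 - -2 = 5
Det delta = entry_delta * cofactor = 5 * 12 = 60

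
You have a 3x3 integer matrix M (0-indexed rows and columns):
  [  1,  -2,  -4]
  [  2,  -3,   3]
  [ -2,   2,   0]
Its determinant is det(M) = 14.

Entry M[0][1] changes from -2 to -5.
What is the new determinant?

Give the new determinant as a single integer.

det is linear in row 0: changing M[0][1] by delta changes det by delta * cofactor(0,1).
Cofactor C_01 = (-1)^(0+1) * minor(0,1) = -6
Entry delta = -5 - -2 = -3
Det delta = -3 * -6 = 18
New det = 14 + 18 = 32

Answer: 32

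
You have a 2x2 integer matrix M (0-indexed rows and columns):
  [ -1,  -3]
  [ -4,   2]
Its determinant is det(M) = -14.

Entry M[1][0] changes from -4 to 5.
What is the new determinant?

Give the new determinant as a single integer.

det is linear in row 1: changing M[1][0] by delta changes det by delta * cofactor(1,0).
Cofactor C_10 = (-1)^(1+0) * minor(1,0) = 3
Entry delta = 5 - -4 = 9
Det delta = 9 * 3 = 27
New det = -14 + 27 = 13

Answer: 13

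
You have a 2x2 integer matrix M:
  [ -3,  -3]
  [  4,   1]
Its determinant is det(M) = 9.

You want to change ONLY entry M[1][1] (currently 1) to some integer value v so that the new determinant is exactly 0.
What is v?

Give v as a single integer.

Answer: 4

Derivation:
det is linear in entry M[1][1]: det = old_det + (v - 1) * C_11
Cofactor C_11 = -3
Want det = 0: 9 + (v - 1) * -3 = 0
  (v - 1) = -9 / -3 = 3
  v = 1 + (3) = 4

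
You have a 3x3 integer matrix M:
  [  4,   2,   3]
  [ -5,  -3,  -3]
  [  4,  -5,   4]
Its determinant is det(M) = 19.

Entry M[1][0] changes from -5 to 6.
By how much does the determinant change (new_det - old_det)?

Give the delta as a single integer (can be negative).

Answer: -253

Derivation:
Cofactor C_10 = -23
Entry delta = 6 - -5 = 11
Det delta = entry_delta * cofactor = 11 * -23 = -253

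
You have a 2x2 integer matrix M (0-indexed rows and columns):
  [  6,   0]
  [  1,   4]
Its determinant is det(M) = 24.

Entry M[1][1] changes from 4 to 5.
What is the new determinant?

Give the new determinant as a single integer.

Answer: 30

Derivation:
det is linear in row 1: changing M[1][1] by delta changes det by delta * cofactor(1,1).
Cofactor C_11 = (-1)^(1+1) * minor(1,1) = 6
Entry delta = 5 - 4 = 1
Det delta = 1 * 6 = 6
New det = 24 + 6 = 30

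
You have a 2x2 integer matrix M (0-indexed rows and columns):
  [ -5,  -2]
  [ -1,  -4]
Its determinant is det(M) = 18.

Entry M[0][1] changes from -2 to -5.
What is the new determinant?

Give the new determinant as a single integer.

det is linear in row 0: changing M[0][1] by delta changes det by delta * cofactor(0,1).
Cofactor C_01 = (-1)^(0+1) * minor(0,1) = 1
Entry delta = -5 - -2 = -3
Det delta = -3 * 1 = -3
New det = 18 + -3 = 15

Answer: 15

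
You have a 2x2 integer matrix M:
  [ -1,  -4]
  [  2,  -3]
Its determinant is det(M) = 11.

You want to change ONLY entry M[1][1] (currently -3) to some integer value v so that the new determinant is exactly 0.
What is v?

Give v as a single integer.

Answer: 8

Derivation:
det is linear in entry M[1][1]: det = old_det + (v - -3) * C_11
Cofactor C_11 = -1
Want det = 0: 11 + (v - -3) * -1 = 0
  (v - -3) = -11 / -1 = 11
  v = -3 + (11) = 8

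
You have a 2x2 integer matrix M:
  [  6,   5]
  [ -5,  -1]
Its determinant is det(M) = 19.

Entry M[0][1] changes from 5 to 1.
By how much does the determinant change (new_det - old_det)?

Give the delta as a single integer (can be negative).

Answer: -20

Derivation:
Cofactor C_01 = 5
Entry delta = 1 - 5 = -4
Det delta = entry_delta * cofactor = -4 * 5 = -20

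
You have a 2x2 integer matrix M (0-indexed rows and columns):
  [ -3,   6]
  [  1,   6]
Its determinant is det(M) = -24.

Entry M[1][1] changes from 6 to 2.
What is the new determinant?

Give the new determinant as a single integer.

Answer: -12

Derivation:
det is linear in row 1: changing M[1][1] by delta changes det by delta * cofactor(1,1).
Cofactor C_11 = (-1)^(1+1) * minor(1,1) = -3
Entry delta = 2 - 6 = -4
Det delta = -4 * -3 = 12
New det = -24 + 12 = -12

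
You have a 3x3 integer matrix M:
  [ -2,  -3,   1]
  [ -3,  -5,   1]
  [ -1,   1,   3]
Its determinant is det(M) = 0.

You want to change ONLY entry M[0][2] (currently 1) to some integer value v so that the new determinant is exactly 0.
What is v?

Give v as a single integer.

Answer: 1

Derivation:
det is linear in entry M[0][2]: det = old_det + (v - 1) * C_02
Cofactor C_02 = -8
Want det = 0: 0 + (v - 1) * -8 = 0
  (v - 1) = 0 / -8 = 0
  v = 1 + (0) = 1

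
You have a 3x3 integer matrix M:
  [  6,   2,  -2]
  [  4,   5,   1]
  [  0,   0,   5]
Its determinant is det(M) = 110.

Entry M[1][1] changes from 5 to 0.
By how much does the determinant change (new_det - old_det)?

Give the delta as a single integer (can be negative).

Answer: -150

Derivation:
Cofactor C_11 = 30
Entry delta = 0 - 5 = -5
Det delta = entry_delta * cofactor = -5 * 30 = -150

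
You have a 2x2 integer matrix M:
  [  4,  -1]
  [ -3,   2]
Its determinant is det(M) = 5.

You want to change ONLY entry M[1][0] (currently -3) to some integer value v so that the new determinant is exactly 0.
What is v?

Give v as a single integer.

Answer: -8

Derivation:
det is linear in entry M[1][0]: det = old_det + (v - -3) * C_10
Cofactor C_10 = 1
Want det = 0: 5 + (v - -3) * 1 = 0
  (v - -3) = -5 / 1 = -5
  v = -3 + (-5) = -8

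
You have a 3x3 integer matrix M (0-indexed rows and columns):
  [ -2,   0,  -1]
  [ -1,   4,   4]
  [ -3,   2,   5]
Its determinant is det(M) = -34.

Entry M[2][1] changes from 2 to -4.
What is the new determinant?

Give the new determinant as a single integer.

Answer: -88

Derivation:
det is linear in row 2: changing M[2][1] by delta changes det by delta * cofactor(2,1).
Cofactor C_21 = (-1)^(2+1) * minor(2,1) = 9
Entry delta = -4 - 2 = -6
Det delta = -6 * 9 = -54
New det = -34 + -54 = -88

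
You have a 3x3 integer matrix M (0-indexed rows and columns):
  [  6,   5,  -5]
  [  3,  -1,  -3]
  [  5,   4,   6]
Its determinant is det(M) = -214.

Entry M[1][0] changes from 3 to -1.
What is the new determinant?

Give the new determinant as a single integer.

det is linear in row 1: changing M[1][0] by delta changes det by delta * cofactor(1,0).
Cofactor C_10 = (-1)^(1+0) * minor(1,0) = -50
Entry delta = -1 - 3 = -4
Det delta = -4 * -50 = 200
New det = -214 + 200 = -14

Answer: -14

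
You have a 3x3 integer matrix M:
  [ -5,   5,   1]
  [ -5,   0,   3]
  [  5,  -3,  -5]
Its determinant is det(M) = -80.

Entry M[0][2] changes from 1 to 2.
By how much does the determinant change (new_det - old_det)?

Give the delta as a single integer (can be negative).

Cofactor C_02 = 15
Entry delta = 2 - 1 = 1
Det delta = entry_delta * cofactor = 1 * 15 = 15

Answer: 15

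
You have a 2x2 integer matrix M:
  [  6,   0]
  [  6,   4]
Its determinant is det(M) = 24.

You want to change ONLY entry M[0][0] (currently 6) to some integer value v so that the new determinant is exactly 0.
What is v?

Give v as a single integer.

Answer: 0

Derivation:
det is linear in entry M[0][0]: det = old_det + (v - 6) * C_00
Cofactor C_00 = 4
Want det = 0: 24 + (v - 6) * 4 = 0
  (v - 6) = -24 / 4 = -6
  v = 6 + (-6) = 0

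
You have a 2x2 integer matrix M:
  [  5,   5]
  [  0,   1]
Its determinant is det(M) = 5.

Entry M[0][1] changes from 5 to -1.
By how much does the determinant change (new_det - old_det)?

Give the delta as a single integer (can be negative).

Cofactor C_01 = 0
Entry delta = -1 - 5 = -6
Det delta = entry_delta * cofactor = -6 * 0 = 0

Answer: 0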